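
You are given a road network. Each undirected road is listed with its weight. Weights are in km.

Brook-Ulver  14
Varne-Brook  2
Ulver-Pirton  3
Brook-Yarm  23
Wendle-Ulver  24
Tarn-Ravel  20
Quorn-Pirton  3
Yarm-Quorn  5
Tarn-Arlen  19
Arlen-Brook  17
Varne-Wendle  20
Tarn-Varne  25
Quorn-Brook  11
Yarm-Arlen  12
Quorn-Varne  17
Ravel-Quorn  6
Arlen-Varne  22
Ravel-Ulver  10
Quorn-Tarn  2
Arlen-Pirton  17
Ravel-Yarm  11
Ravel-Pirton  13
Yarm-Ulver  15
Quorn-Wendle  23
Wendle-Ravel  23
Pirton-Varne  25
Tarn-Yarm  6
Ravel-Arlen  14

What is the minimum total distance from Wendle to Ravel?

23 km

Settle nodes by increasing distance from Wendle:
Wendle: 0
Varne: 20  (via Wendle)
Brook: 22  (via Varne)
Quorn: 23  (via Wendle)
Ravel: 23  (via Wendle)
Shortest route: Wendle–Ravel = 23 km.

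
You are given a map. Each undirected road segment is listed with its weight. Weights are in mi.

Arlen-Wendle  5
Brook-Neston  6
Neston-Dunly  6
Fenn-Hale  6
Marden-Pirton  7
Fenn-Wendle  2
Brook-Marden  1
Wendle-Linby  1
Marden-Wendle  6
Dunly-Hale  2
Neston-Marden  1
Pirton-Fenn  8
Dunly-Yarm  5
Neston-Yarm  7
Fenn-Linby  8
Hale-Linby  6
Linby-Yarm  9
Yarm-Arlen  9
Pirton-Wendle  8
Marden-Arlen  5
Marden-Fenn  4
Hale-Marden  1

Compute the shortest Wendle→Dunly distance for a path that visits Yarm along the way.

Shortest Wendle→Yarm: Wendle–Linby–Yarm = 10
Best Yarm to Dunly: Yarm–Dunly costing 5
Total via Yarm: 10 + 5 = 15 mi.

15 mi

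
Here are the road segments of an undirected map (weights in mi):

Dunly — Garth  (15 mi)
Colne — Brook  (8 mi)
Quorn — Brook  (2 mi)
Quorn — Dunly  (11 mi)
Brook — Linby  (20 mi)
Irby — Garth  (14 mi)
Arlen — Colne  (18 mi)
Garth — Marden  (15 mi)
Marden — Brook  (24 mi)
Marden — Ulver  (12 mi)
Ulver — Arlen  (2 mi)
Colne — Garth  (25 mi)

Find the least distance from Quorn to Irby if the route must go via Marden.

55 mi

Best Quorn to Marden: Quorn → Brook → Marden costing 26
Best Marden to Irby: Marden → Garth → Irby costing 29
Total via Marden: 26 + 29 = 55 mi.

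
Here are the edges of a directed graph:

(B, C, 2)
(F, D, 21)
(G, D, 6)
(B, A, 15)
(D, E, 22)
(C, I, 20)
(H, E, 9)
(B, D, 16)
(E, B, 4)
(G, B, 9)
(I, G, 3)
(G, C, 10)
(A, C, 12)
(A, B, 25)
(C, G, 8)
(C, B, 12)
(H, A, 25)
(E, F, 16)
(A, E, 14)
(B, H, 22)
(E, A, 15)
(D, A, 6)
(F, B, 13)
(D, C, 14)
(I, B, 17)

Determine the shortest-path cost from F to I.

35

Shortest distances from F:
F: 0
B: 13  (via F)
C: 15  (via B)
D: 21  (via F)
G: 23  (via C)
A: 27  (via D)
H: 35  (via B)
I: 35  (via C)
Shortest route: F → B → C → I = 35.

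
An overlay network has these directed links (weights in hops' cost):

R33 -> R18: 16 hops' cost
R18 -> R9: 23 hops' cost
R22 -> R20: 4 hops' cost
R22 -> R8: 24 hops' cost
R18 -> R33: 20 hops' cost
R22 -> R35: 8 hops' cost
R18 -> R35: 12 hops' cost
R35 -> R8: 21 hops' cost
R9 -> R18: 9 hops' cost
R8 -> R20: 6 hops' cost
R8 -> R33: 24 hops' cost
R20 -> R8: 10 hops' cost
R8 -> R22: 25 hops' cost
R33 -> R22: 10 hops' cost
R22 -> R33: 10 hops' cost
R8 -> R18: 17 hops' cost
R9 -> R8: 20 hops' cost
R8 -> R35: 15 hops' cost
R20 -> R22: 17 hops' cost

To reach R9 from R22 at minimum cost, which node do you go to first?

Compare a few routes:
R22 - R20 - R8 - R18 - R9: 4+10+17+23 = 54
R22 - R8 - R18 - R9: 24+17+23 = 64
R22 - R33 - R18 - R9: 10+16+23 = 49
R22 - R35 - R8 - R18 - R9: 8+21+17+23 = 69
Cheapest is R22 - R33 - R18 - R9 at 49 hops' cost.
So from R22 the first move is to R33.

R33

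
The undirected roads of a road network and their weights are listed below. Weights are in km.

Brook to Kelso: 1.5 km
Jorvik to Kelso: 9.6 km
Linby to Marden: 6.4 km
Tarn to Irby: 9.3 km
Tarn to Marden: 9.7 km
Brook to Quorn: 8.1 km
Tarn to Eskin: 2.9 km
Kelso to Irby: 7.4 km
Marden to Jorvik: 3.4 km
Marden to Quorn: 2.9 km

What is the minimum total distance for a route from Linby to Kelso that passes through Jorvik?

Shortest Linby→Jorvik: Linby → Marden → Jorvik = 9.8
Best Jorvik to Kelso: Jorvik → Kelso costing 9.6
Total via Jorvik: 9.8 + 9.6 = 19.4 km.

19.4 km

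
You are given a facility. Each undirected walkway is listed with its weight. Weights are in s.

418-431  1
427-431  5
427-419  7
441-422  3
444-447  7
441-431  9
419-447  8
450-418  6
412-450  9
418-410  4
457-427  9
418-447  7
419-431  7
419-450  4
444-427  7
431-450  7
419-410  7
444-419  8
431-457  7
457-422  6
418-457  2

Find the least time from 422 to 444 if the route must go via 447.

Best 422 to 447: 422–457–418–447 costing 15
Best 447 to 444: 447–444 costing 7
Total via 447: 15 + 7 = 22 s.

22 s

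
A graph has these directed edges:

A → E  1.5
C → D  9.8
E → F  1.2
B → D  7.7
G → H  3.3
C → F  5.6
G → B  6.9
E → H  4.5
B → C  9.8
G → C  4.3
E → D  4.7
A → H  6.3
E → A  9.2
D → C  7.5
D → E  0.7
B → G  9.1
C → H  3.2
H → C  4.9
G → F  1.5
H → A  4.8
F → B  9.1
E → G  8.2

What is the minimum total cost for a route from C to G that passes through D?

18.7

Shortest C→D: C → D = 9.8
Best D to G: D → E → G costing 8.9
Total via D: 9.8 + 8.9 = 18.7.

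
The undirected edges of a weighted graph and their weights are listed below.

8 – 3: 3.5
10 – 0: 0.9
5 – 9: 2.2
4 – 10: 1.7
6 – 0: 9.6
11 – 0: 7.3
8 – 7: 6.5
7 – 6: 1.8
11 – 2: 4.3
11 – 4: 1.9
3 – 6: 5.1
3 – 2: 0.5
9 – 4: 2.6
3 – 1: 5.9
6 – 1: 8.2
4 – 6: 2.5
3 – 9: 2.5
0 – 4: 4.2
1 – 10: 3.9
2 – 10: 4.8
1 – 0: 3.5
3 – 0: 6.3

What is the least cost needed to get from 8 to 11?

Enumerating some paths:
8 → 3 → 9 → 4 → 11: 3.5+2.5+2.6+1.9 = 10.5
8 → 3 → 2 → 11: 3.5+0.5+4.3 = 8.3
The minimum is 8.3 via 8 → 3 → 2 → 11.

8.3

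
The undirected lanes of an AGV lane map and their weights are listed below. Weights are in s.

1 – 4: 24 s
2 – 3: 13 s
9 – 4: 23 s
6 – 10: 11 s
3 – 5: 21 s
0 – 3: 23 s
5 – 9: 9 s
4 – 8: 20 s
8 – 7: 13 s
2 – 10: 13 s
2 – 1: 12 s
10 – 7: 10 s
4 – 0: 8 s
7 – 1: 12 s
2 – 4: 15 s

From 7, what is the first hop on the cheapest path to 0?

8

Candidate routes:
7 - 1 - 2 - 4 - 0: 12+12+15+8 = 47
7 - 8 - 4 - 0: 13+20+8 = 41
7 - 1 - 4 - 0: 12+24+8 = 44
7 - 10 - 2 - 4 - 0: 10+13+15+8 = 46
Cheapest is 7 - 8 - 4 - 0 at 41 s.
So from 7 the first move is to 8.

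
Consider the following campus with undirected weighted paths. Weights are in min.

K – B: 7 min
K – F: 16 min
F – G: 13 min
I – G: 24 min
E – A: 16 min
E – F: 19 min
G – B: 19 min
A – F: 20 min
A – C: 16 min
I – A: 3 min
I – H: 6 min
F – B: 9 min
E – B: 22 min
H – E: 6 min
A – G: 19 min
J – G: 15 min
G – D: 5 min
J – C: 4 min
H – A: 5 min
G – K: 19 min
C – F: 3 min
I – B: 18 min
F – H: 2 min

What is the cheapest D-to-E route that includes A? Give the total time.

Shortest D→A: D–G–A = 24
Best A to E: A–H–E costing 11
Total via A: 24 + 11 = 35 min.

35 min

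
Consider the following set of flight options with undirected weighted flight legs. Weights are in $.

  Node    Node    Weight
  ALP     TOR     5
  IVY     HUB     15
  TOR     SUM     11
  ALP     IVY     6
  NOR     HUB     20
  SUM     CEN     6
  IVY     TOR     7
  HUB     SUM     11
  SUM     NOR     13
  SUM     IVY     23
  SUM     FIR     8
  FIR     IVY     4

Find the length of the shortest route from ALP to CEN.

Shortest distances from ALP:
ALP: 0
TOR: 5  (via ALP)
IVY: 6  (via ALP)
FIR: 10  (via IVY)
SUM: 16  (via TOR)
HUB: 21  (via IVY)
CEN: 22  (via SUM)
Shortest route: ALP–TOR–SUM–CEN = $22.

$22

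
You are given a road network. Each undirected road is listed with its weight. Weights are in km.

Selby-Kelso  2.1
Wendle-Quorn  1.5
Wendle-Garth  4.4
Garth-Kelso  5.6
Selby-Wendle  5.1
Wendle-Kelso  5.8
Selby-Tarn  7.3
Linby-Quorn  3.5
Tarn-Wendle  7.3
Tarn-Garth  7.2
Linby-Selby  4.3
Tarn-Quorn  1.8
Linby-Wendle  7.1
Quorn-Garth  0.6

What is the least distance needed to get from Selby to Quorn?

6.6 km

Compare a few routes:
Selby–Wendle–Quorn: 5.1+1.5 = 6.6
Selby–Kelso–Garth–Quorn: 2.1+5.6+0.6 = 8.3
Selby–Linby–Quorn: 4.3+3.5 = 7.8
The minimum is 6.6 km via Selby–Wendle–Quorn.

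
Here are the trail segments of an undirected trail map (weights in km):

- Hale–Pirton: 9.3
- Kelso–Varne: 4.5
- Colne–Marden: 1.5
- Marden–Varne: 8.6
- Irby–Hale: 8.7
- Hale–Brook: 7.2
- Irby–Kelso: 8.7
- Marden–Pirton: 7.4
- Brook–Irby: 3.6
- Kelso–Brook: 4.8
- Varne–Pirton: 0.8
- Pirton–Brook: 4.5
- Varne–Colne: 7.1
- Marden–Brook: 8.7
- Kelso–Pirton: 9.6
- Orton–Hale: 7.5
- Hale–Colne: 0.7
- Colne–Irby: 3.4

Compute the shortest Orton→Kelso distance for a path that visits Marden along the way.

Best Orton to Marden: Orton → Hale → Colne → Marden costing 9.7
Best Marden to Kelso: Marden → Pirton → Varne → Kelso costing 12.7
Total via Marden: 9.7 + 12.7 = 22.4 km.

22.4 km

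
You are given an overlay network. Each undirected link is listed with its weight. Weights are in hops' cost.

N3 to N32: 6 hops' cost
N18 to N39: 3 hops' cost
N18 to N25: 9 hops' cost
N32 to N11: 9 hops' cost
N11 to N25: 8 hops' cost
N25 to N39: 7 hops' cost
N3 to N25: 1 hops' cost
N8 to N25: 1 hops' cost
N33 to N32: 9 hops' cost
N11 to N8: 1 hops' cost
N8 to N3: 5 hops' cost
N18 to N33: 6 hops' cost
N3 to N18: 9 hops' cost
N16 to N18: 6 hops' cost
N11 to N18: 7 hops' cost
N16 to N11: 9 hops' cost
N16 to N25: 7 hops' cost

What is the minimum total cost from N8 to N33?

Enumerating some paths:
N8–N25–N18–N33: 1+9+6 = 16
N8–N11–N18–N33: 1+7+6 = 14
N8–N25–N3–N18–N33: 1+1+9+6 = 17
The minimum is 14 hops' cost via N8–N11–N18–N33.

14 hops' cost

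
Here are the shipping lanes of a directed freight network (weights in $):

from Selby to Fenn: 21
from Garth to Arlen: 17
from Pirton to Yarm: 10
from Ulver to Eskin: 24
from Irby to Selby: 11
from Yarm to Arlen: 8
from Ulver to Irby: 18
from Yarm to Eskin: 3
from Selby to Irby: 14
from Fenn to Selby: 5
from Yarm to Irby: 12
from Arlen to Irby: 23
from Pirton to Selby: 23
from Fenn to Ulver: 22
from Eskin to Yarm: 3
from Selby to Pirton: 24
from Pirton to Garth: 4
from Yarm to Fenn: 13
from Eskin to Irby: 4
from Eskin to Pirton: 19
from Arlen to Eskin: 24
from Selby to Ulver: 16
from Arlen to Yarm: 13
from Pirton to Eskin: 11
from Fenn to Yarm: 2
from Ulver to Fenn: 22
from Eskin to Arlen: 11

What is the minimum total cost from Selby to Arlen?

$31

Shortest distances from Selby:
Selby: 0
Irby: 14  (via Selby)
Ulver: 16  (via Selby)
Fenn: 21  (via Selby)
Yarm: 23  (via Fenn)
Pirton: 24  (via Selby)
Eskin: 26  (via Yarm)
Garth: 28  (via Pirton)
Arlen: 31  (via Yarm)
Shortest route: Selby–Fenn–Yarm–Arlen = $31.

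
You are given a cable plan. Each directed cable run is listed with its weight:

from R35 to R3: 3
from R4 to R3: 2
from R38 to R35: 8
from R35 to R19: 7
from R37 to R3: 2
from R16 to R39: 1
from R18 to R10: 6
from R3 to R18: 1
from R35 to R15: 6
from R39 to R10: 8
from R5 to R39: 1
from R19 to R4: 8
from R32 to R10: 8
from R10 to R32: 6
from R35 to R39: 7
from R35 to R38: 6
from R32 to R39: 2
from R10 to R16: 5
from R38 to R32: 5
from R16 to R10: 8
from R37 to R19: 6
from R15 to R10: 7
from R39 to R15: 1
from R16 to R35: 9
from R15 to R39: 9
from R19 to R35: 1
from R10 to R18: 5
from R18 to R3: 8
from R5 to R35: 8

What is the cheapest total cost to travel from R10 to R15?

Shortest distances from R10:
R10: 0
R18: 5  (via R10)
R16: 5  (via R10)
R39: 6  (via R16)
R32: 6  (via R10)
R15: 7  (via R39)
Shortest route: R10 → R16 → R39 → R15 = 7.

7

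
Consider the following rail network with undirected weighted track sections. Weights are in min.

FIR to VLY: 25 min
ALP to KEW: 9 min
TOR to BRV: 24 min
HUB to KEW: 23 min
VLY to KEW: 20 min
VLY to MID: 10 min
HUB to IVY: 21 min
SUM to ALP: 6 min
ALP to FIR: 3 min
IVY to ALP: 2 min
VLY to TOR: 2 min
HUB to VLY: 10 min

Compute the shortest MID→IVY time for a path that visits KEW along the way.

41 min

Best MID to KEW: MID → VLY → KEW costing 30
Best KEW to IVY: KEW → ALP → IVY costing 11
Total via KEW: 30 + 11 = 41 min.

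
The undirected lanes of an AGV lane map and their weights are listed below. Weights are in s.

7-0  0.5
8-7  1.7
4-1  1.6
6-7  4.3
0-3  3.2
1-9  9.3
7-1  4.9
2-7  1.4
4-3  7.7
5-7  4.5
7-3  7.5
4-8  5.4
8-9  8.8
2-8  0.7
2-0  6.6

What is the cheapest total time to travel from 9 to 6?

Compare a few routes:
9 → 8 → 7 → 6: 8.8+1.7+4.3 = 14.8
9 → 8 → 2 → 7 → 6: 8.8+0.7+1.4+4.3 = 15.2
Cheapest is 9 → 8 → 7 → 6 at 14.8 s.

14.8 s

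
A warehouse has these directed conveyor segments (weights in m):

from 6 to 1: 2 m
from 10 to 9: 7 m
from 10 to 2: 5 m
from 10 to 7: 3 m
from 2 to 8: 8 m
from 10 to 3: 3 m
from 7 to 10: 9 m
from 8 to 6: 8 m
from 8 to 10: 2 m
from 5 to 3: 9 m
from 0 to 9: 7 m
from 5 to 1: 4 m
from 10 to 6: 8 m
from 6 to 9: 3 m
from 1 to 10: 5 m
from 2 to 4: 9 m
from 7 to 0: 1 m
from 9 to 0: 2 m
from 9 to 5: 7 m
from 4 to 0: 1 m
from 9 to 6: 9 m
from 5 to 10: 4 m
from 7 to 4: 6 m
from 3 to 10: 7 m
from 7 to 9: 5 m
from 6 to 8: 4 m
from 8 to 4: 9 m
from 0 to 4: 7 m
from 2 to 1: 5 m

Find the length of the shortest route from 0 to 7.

Candidate routes:
0–9–6–1–10–7: 7+9+2+5+3 = 26
0–9–5–1–10–7: 7+7+4+5+3 = 26
0–9–6–8–10–7: 7+9+4+2+3 = 25
0–9–5–10–7: 7+7+4+3 = 21
Cheapest is 0–9–5–10–7 at 21 m.

21 m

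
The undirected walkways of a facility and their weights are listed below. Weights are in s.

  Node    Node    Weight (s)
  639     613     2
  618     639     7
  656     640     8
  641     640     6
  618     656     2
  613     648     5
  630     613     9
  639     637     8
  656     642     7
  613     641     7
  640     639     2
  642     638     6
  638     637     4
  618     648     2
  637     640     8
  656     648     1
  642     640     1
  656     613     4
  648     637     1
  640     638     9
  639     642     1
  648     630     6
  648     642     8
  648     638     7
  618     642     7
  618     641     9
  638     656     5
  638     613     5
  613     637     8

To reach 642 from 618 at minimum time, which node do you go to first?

Compare a few routes:
618 - 642: 7 = 7
618 - 656 - 642: 2+7 = 9
618 - 639 - 642: 7+1 = 8
Cheapest is 618 - 642 at 7 s.
So from 618 the first move is to 642.

642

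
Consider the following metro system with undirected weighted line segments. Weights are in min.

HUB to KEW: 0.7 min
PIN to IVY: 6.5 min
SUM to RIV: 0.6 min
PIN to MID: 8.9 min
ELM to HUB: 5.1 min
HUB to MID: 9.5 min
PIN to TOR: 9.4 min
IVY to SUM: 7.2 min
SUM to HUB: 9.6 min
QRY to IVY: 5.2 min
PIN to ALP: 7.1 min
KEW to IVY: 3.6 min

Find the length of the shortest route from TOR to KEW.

Running Dijkstra from TOR:
TOR: 0
PIN: 9.4  (via TOR)
IVY: 15.9  (via PIN)
ALP: 16.5  (via PIN)
MID: 18.3  (via PIN)
KEW: 19.5  (via IVY)
Shortest route: TOR → PIN → IVY → KEW = 19.5 min.

19.5 min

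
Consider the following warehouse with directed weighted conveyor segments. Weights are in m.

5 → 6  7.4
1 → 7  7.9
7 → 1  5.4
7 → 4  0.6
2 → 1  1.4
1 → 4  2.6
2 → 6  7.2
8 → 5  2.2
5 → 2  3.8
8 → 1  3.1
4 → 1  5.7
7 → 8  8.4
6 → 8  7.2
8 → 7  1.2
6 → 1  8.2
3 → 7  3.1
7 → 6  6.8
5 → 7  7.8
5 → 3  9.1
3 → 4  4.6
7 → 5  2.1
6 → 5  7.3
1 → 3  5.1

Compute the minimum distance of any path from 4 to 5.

Settle nodes by increasing distance from 4:
4: 0
1: 5.7  (via 4)
3: 10.8  (via 1)
7: 13.6  (via 1)
5: 15.7  (via 7)
Shortest route: 4 → 1 → 7 → 5 = 15.7 m.

15.7 m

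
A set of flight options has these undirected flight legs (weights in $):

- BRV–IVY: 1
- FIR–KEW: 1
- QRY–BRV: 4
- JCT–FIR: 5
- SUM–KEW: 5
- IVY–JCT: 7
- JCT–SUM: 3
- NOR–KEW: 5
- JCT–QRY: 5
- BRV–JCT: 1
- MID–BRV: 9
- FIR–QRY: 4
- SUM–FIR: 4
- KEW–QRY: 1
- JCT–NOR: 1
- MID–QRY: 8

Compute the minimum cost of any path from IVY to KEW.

$6

Shortest distances from IVY:
IVY: 0
BRV: 1  (via IVY)
JCT: 2  (via BRV)
NOR: 3  (via JCT)
SUM: 5  (via JCT)
QRY: 5  (via BRV)
KEW: 6  (via QRY)
Shortest route: IVY–BRV–QRY–KEW = $6.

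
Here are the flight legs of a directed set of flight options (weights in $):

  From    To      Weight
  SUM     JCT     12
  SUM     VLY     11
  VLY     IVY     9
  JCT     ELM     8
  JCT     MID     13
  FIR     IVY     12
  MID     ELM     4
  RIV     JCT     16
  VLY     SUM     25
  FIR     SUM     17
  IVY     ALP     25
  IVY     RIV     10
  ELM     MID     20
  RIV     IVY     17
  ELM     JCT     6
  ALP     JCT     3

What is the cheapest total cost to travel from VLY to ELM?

Enumerating some paths:
VLY–IVY–ALP–JCT–ELM: 9+25+3+8 = 45
VLY–SUM–JCT–ELM: 25+12+8 = 45
VLY–IVY–RIV–JCT–MID–ELM: 9+10+16+13+4 = 52
VLY–IVY–RIV–JCT–ELM: 9+10+16+8 = 43
Cheapest is VLY–IVY–RIV–JCT–ELM at $43.

$43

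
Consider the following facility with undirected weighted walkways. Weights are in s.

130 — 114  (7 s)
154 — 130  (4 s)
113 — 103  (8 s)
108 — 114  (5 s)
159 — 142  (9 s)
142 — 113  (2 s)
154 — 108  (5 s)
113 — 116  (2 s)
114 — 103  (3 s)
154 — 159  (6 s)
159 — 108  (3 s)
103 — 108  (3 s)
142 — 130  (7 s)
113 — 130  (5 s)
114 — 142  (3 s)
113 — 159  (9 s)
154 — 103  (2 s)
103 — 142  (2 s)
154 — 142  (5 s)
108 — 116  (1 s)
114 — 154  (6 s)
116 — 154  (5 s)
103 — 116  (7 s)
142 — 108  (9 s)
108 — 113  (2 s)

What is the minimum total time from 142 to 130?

Candidate routes:
142 → 130: 7 = 7
142 → 154 → 130: 5+4 = 9
142 → 114 → 130: 3+7 = 10
142 → 103 → 154 → 130: 2+2+4 = 8
Cheapest is 142 → 130 at 7 s.

7 s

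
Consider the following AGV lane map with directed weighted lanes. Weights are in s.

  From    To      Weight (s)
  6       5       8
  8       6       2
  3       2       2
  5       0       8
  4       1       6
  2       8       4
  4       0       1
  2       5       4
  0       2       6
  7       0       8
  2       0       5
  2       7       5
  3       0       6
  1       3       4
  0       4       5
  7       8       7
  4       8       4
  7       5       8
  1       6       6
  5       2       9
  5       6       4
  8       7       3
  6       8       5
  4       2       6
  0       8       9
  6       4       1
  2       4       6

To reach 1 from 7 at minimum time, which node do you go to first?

8

Enumerating some paths:
7–8–6–4–1: 7+2+1+6 = 16
7–0–4–1: 8+5+6 = 19
7–5–6–4–1: 8+4+1+6 = 19
7–0–2–4–1: 8+6+6+6 = 26
Cheapest is 7–8–6–4–1 at 16 s.
So from 7 the first move is to 8.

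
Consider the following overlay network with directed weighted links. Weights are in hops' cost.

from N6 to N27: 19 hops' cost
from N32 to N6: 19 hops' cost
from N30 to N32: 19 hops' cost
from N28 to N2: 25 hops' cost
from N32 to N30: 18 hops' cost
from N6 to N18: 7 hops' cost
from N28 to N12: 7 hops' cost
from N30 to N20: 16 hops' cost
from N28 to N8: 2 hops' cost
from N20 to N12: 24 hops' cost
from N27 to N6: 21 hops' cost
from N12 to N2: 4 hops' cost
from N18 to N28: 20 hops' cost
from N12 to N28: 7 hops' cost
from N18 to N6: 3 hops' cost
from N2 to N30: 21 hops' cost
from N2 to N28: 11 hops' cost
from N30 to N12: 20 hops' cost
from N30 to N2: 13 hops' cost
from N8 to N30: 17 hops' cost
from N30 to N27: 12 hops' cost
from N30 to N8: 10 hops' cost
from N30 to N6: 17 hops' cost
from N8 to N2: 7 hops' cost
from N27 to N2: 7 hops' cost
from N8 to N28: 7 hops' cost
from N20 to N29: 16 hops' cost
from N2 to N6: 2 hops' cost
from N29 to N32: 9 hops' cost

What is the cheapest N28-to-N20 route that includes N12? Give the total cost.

Best N28 to N12: N28–N12 costing 7
Shortest N12→N20: N12–N2–N30–N20 = 41
Total via N12: 7 + 41 = 48 hops' cost.

48 hops' cost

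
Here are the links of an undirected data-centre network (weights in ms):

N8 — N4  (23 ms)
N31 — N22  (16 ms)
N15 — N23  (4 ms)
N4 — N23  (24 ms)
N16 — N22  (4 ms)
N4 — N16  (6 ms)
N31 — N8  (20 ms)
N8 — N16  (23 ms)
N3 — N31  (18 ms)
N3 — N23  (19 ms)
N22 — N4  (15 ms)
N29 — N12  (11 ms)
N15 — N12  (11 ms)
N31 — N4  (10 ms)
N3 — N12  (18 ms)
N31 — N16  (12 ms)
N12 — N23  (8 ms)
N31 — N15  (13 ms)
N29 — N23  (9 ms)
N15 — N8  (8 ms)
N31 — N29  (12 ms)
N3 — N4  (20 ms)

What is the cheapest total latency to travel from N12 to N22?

39 ms

Candidate routes:
N12 - N29 - N31 - N22: 11+12+16 = 39
N12 - N23 - N15 - N31 - N22: 8+4+13+16 = 41
N12 - N15 - N31 - N16 - N22: 11+13+12+4 = 40
N12 - N15 - N31 - N22: 11+13+16 = 40
The minimum is 39 ms via N12 - N29 - N31 - N22.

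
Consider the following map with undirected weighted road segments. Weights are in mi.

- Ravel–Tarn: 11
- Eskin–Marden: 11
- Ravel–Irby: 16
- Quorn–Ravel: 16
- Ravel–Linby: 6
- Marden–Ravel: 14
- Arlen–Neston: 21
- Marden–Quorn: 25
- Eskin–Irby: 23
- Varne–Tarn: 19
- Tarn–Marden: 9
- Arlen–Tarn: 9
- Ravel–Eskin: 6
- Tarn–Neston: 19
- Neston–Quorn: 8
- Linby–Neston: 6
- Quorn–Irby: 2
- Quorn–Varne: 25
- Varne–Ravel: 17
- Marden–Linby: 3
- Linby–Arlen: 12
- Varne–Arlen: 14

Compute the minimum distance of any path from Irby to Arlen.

Enumerating some paths:
Irby → Quorn → Neston → Linby → Arlen: 2+8+6+12 = 28
Irby → Quorn → Neston → Arlen: 2+8+21 = 31
The minimum is 28 mi via Irby → Quorn → Neston → Linby → Arlen.

28 mi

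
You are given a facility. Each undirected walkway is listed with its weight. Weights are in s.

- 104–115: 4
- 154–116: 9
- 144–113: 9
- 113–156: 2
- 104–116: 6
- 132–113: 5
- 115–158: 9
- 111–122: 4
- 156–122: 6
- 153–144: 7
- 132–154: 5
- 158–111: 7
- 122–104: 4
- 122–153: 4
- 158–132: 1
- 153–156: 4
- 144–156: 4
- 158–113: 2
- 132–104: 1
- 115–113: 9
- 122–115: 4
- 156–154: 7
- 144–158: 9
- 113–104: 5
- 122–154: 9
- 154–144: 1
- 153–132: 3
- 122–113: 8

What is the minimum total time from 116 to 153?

Enumerating some paths:
116 - 104 - 132 - 153: 6+1+3 = 10
116 - 104 - 122 - 153: 6+4+4 = 14
116 - 104 - 132 - 158 - 113 - 156 - 153: 6+1+1+2+2+4 = 16
The minimum is 10 s via 116 - 104 - 132 - 153.

10 s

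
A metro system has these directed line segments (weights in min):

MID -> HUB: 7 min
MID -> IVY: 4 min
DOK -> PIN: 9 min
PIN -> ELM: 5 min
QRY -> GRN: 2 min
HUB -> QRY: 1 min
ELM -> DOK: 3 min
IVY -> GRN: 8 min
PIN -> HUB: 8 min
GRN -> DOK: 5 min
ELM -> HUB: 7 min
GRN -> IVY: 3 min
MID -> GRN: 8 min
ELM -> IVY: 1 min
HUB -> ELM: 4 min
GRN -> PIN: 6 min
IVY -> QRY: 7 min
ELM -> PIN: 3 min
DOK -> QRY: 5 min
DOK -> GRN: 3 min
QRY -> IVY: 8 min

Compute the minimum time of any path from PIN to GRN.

Enumerating some paths:
PIN–ELM–DOK–GRN: 5+3+3 = 11
PIN–ELM–IVY–GRN: 5+1+8 = 14
The minimum is 11 min via PIN–ELM–DOK–GRN.

11 min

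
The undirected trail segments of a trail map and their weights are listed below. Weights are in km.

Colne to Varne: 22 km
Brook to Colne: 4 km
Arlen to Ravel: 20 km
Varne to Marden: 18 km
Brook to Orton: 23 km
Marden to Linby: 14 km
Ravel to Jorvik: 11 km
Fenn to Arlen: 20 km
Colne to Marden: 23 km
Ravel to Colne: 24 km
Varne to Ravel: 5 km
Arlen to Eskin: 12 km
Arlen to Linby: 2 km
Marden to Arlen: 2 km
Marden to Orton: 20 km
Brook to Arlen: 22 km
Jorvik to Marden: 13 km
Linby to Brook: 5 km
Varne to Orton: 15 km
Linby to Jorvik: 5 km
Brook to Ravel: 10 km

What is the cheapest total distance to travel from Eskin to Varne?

32 km

Running Dijkstra from Eskin:
Eskin: 0
Arlen: 12  (via Eskin)
Marden: 14  (via Arlen)
Linby: 14  (via Arlen)
Jorvik: 19  (via Linby)
Brook: 19  (via Linby)
Colne: 23  (via Brook)
Ravel: 29  (via Brook)
Varne: 32  (via Marden)
Shortest route: Eskin–Arlen–Marden–Varne = 32 km.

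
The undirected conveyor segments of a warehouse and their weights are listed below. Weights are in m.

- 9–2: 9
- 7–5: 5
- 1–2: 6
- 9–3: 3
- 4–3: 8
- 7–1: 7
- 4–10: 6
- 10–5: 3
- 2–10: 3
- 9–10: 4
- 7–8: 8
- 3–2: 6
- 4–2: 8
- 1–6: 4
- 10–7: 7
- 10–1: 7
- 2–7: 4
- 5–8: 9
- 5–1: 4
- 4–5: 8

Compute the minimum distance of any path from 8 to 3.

18 m

Running Dijkstra from 8:
8: 0
7: 8  (via 8)
5: 9  (via 8)
2: 12  (via 7)
10: 12  (via 5)
1: 13  (via 5)
9: 16  (via 10)
4: 17  (via 5)
6: 17  (via 1)
3: 18  (via 2)
Shortest route: 8–7–2–3 = 18 m.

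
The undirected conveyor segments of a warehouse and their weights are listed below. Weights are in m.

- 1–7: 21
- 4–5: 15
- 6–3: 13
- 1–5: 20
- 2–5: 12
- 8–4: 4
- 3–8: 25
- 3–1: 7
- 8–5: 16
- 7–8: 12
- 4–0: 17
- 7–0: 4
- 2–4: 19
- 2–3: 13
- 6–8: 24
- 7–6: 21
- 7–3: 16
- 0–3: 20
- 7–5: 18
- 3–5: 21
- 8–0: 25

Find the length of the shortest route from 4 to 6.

Candidate routes:
4–8–7–6: 4+12+21 = 37
4–8–6: 4+24 = 28
4–0–7–6: 17+4+21 = 42
Cheapest is 4–8–6 at 28 m.

28 m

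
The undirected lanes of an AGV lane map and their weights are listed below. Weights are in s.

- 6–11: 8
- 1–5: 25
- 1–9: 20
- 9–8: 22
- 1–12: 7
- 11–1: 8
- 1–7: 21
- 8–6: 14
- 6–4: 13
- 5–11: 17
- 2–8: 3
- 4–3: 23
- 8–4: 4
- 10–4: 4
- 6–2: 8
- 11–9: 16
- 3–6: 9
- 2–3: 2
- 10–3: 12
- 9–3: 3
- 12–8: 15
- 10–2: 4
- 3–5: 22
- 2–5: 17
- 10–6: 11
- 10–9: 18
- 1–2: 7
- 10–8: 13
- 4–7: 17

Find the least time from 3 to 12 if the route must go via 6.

Shortest 3→6: 3 → 6 = 9
Best 6 to 12: 6 → 2 → 1 → 12 costing 22
Total via 6: 9 + 22 = 31 s.

31 s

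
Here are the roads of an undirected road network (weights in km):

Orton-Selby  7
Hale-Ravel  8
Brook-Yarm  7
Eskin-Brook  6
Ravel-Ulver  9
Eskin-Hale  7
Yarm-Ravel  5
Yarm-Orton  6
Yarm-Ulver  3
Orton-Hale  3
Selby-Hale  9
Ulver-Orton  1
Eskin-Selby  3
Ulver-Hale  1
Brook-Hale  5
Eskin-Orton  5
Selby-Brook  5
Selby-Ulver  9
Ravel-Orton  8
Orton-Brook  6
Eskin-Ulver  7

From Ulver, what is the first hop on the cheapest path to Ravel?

Yarm

Compare a few routes:
Ulver → Ravel: 9 = 9
Ulver → Yarm → Ravel: 3+5 = 8
Ulver → Orton → Ravel: 1+8 = 9
Ulver → Hale → Ravel: 1+8 = 9
Cheapest is Ulver → Yarm → Ravel at 8 km.
So from Ulver the first move is to Yarm.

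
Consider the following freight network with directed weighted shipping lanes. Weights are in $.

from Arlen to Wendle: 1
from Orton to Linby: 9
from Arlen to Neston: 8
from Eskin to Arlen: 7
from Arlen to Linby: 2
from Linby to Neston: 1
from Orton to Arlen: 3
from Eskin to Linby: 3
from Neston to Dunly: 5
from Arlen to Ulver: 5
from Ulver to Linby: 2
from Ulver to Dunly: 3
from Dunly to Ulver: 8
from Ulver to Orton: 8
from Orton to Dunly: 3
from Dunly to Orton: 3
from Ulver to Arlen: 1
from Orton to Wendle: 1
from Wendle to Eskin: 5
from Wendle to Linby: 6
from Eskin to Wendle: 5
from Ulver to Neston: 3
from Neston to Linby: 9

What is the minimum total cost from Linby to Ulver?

$14

Compare a few routes:
Linby - Neston - Dunly - Orton - Arlen - Ulver: 1+5+3+3+5 = 17
Linby - Neston - Dunly - Ulver: 1+5+8 = 14
Linby - Neston - Dunly - Orton - Wendle - Eskin - Arlen - Ulver: 1+5+3+1+5+7+5 = 27
Cheapest is Linby - Neston - Dunly - Ulver at $14.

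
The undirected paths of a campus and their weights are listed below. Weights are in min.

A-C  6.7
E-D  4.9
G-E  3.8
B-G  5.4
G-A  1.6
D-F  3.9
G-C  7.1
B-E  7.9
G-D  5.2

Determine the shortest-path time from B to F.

Shortest distances from B:
B: 0
G: 5.4  (via B)
A: 7  (via G)
E: 7.9  (via B)
D: 10.6  (via G)
C: 12.5  (via G)
F: 14.5  (via D)
Shortest route: B → G → D → F = 14.5 min.

14.5 min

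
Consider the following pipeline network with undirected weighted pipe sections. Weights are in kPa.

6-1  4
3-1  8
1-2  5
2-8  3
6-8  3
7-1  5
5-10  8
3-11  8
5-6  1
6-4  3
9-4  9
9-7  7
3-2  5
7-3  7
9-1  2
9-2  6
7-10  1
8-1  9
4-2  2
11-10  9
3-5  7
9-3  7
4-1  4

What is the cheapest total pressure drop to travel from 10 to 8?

Running Dijkstra from 10:
10: 0
7: 1  (via 10)
1: 6  (via 7)
3: 8  (via 7)
5: 8  (via 10)
9: 8  (via 7)
6: 9  (via 5)
11: 9  (via 10)
4: 10  (via 1)
2: 11  (via 1)
8: 12  (via 6)
Shortest route: 10 → 5 → 6 → 8 = 12 kPa.

12 kPa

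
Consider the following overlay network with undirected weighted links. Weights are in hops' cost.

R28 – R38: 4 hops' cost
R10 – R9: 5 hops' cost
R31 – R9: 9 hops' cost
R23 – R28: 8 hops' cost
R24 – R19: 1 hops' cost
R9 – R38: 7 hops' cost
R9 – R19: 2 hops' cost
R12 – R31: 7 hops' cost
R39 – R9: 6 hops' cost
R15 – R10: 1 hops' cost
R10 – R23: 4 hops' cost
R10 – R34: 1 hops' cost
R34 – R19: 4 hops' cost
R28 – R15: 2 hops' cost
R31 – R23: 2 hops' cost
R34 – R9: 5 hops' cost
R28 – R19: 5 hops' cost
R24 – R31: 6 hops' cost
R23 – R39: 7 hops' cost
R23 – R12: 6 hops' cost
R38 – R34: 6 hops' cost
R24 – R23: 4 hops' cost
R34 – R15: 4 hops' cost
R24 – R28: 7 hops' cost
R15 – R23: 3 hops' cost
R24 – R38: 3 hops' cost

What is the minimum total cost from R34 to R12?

11 hops' cost

Settle nodes by increasing distance from R34:
R34: 0
R10: 1  (via R34)
R15: 2  (via R10)
R19: 4  (via R34)
R28: 4  (via R15)
R23: 5  (via R10)
R9: 5  (via R34)
R24: 5  (via R19)
R38: 6  (via R34)
R31: 7  (via R23)
R39: 11  (via R9)
R12: 11  (via R23)
Shortest route: R34–R10–R23–R12 = 11 hops' cost.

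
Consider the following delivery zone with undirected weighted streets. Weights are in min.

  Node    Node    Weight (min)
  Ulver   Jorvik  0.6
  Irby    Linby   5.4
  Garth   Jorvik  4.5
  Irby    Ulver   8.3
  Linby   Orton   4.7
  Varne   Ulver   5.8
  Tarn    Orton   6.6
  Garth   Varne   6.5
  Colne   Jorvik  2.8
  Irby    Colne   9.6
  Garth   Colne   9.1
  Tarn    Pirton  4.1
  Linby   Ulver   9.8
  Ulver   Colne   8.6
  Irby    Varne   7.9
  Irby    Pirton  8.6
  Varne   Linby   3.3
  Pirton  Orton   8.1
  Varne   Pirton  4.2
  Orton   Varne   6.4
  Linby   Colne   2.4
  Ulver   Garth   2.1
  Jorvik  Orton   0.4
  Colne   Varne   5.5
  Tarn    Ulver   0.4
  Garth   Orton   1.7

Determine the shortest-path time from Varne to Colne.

5.5 min

Enumerating some paths:
Varne–Ulver–Jorvik–Colne: 5.8+0.6+2.8 = 9.2
Varne–Orton–Jorvik–Colne: 6.4+0.4+2.8 = 9.6
Varne–Colne: 5.5 = 5.5
Varne–Linby–Colne: 3.3+2.4 = 5.7
The minimum is 5.5 min via Varne–Colne.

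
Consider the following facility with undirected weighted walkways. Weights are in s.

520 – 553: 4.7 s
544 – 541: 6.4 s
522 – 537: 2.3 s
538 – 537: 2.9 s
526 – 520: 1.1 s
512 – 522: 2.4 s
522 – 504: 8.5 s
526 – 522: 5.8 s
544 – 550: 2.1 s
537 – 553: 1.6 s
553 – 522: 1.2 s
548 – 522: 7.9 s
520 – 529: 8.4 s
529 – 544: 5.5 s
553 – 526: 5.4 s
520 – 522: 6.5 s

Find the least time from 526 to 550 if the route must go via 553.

26.1 s

Shortest 526→553: 526 → 553 = 5.4
Shortest 553→550: 553 → 520 → 529 → 544 → 550 = 20.7
Total via 553: 5.4 + 20.7 = 26.1 s.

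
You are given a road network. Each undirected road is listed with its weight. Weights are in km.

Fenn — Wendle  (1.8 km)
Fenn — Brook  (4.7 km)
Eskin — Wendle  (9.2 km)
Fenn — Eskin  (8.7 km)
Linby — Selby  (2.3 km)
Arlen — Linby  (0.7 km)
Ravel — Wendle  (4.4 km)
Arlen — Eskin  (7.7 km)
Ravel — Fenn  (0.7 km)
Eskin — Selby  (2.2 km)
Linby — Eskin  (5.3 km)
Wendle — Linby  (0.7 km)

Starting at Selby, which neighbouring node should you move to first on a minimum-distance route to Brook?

Candidate routes:
Selby → Linby → Wendle → Fenn → Brook: 2.3+0.7+1.8+4.7 = 9.5
Selby → Linby → Wendle → Ravel → Fenn → Brook: 2.3+0.7+4.4+0.7+4.7 = 12.8
Selby → Eskin → Linby → Wendle → Fenn → Brook: 2.2+5.3+0.7+1.8+4.7 = 14.7
The minimum is 9.5 km via Selby → Linby → Wendle → Fenn → Brook.
So from Selby the first move is to Linby.

Linby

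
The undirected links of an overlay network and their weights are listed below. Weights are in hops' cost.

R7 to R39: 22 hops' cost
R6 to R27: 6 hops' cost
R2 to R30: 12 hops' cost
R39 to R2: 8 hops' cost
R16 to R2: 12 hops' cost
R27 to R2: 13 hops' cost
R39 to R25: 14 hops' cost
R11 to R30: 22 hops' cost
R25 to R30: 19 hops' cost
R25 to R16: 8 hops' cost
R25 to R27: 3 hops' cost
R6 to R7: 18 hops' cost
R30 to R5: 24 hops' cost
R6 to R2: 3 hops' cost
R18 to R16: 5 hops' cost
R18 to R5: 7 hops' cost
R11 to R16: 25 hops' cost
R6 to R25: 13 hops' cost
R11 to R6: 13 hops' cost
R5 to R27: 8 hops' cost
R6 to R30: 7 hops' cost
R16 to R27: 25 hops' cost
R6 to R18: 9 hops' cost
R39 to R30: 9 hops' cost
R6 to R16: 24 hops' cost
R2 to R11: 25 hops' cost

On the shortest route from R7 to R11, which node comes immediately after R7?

Enumerating some paths:
R7 → R39 → R2 → R6 → R11: 22+8+3+13 = 46
R7 → R6 → R2 → R11: 18+3+25 = 46
R7 → R6 → R11: 18+13 = 31
Cheapest is R7 → R6 → R11 at 31 hops' cost.
So from R7 the first move is to R6.

R6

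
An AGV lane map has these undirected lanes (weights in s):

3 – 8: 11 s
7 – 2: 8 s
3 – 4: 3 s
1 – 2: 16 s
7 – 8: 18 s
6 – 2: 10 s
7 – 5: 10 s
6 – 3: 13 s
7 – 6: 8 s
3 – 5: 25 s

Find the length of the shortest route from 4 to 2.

Candidate routes:
4 → 3 → 5 → 7 → 2: 3+25+10+8 = 46
4 → 3 → 8 → 7 → 2: 3+11+18+8 = 40
4 → 3 → 6 → 2: 3+13+10 = 26
4 → 3 → 6 → 7 → 2: 3+13+8+8 = 32
Cheapest is 4 → 3 → 6 → 2 at 26 s.

26 s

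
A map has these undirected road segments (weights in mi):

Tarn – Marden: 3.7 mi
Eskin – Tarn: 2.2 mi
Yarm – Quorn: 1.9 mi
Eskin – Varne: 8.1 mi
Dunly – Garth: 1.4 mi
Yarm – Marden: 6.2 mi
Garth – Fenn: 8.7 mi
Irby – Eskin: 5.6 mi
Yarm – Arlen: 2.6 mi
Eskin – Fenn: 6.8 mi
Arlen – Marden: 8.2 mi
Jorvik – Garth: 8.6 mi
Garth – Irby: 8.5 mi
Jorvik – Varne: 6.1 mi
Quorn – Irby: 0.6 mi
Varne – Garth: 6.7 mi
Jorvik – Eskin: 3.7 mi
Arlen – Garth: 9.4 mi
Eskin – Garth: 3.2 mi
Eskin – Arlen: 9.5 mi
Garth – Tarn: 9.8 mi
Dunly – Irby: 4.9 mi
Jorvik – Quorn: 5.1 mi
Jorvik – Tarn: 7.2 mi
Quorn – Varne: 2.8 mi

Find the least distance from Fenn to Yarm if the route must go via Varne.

Shortest Fenn→Varne: Fenn → Eskin → Varne = 14.9
Best Varne to Yarm: Varne → Quorn → Yarm costing 4.7
Total via Varne: 14.9 + 4.7 = 19.6 mi.

19.6 mi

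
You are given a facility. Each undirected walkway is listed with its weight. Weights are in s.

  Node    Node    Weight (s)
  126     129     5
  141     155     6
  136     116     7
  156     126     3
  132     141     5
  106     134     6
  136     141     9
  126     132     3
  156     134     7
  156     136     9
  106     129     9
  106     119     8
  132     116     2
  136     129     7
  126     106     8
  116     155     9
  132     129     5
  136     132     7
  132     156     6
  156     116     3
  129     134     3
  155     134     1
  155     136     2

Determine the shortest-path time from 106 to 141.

Settle nodes by increasing distance from 106:
106: 0
134: 6  (via 106)
155: 7  (via 134)
119: 8  (via 106)
126: 8  (via 106)
136: 9  (via 155)
129: 9  (via 106)
156: 11  (via 126)
132: 11  (via 126)
116: 13  (via 132)
141: 13  (via 155)
Shortest route: 106–134–155–141 = 13 s.

13 s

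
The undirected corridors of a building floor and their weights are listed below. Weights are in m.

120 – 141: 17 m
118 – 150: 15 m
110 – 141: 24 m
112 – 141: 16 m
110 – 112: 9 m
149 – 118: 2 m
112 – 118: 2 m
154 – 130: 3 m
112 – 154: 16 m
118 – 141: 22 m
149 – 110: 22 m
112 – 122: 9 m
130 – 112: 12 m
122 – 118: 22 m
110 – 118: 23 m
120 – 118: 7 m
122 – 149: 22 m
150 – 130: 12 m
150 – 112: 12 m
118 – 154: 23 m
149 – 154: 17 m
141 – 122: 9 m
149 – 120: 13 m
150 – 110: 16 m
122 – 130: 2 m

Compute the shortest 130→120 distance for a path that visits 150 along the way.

33 m

Shortest 130→150: 130–150 = 12
Best 150 to 120: 150–112–118–120 costing 21
Total via 150: 12 + 21 = 33 m.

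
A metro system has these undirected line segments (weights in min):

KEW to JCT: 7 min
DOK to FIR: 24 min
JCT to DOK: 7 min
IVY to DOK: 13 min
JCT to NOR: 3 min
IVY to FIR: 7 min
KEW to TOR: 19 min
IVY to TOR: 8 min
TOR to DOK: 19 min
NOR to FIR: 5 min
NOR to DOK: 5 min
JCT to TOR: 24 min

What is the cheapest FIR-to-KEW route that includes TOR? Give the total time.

Shortest FIR→TOR: FIR–IVY–TOR = 15
Shortest TOR→KEW: TOR–KEW = 19
Total via TOR: 15 + 19 = 34 min.

34 min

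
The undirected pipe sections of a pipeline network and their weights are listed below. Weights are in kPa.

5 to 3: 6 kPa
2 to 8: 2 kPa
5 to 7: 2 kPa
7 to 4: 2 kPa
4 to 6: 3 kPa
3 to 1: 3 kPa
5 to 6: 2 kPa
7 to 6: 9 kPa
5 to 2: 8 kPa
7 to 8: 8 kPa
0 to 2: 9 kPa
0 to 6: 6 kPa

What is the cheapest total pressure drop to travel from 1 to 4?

Candidate routes:
1 → 3 → 5 → 6 → 7 → 4: 3+6+2+9+2 = 22
1 → 3 → 5 → 6 → 4: 3+6+2+3 = 14
1 → 3 → 5 → 7 → 4: 3+6+2+2 = 13
Cheapest is 1 → 3 → 5 → 7 → 4 at 13 kPa.

13 kPa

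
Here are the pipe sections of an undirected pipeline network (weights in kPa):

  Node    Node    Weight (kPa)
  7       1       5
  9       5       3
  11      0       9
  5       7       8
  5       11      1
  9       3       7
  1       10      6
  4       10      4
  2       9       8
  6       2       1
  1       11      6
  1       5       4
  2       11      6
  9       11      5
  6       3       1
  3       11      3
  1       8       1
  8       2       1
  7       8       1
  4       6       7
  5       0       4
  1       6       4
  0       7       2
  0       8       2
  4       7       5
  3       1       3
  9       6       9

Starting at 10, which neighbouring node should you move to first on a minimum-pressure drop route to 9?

1

Candidate routes:
10 - 1 - 3 - 11 - 5 - 9: 6+3+3+1+3 = 16
10 - 1 - 3 - 9: 6+3+7 = 16
10 - 1 - 8 - 0 - 5 - 9: 6+1+2+4+3 = 16
10 - 1 - 5 - 9: 6+4+3 = 13
Cheapest is 10 - 1 - 5 - 9 at 13 kPa.
So from 10 the first move is to 1.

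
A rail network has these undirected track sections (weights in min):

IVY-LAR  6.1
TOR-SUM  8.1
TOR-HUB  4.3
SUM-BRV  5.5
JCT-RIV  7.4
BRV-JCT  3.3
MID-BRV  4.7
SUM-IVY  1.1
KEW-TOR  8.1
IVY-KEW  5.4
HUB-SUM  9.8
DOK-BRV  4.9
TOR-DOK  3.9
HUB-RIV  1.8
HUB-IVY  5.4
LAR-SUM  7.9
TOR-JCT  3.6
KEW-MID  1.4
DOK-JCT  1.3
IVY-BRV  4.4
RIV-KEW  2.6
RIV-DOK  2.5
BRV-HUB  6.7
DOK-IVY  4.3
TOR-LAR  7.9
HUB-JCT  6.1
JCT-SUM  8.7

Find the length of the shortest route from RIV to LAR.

Shortest distances from RIV:
RIV: 0
HUB: 1.8  (via RIV)
DOK: 2.5  (via RIV)
KEW: 2.6  (via RIV)
JCT: 3.8  (via DOK)
MID: 4  (via KEW)
TOR: 6.1  (via HUB)
IVY: 6.8  (via DOK)
BRV: 7.1  (via JCT)
SUM: 7.9  (via IVY)
LAR: 12.9  (via IVY)
Shortest route: RIV–DOK–IVY–LAR = 12.9 min.

12.9 min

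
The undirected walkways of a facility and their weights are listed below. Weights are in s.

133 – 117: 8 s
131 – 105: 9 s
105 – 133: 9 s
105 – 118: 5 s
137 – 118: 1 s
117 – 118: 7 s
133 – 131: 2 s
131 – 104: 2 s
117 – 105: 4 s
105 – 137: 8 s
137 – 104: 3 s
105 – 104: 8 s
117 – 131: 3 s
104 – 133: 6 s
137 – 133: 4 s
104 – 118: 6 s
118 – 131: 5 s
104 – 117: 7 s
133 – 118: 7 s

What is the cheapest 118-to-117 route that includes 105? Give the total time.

9 s

Shortest 118→105: 118 → 105 = 5
Best 105 to 117: 105 → 117 costing 4
Total via 105: 5 + 4 = 9 s.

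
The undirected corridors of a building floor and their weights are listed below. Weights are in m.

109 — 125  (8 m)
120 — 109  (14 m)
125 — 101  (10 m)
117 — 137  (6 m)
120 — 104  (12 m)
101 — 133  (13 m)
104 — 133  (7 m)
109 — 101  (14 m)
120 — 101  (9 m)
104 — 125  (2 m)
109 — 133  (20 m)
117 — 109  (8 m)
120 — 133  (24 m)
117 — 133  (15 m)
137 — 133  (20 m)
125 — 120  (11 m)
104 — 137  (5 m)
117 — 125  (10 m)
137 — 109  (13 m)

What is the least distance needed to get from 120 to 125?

Enumerating some paths:
120 - 125: 11 = 11
120 - 104 - 125: 12+2 = 14
120 - 101 - 125: 9+10 = 19
The minimum is 11 m via 120 - 125.

11 m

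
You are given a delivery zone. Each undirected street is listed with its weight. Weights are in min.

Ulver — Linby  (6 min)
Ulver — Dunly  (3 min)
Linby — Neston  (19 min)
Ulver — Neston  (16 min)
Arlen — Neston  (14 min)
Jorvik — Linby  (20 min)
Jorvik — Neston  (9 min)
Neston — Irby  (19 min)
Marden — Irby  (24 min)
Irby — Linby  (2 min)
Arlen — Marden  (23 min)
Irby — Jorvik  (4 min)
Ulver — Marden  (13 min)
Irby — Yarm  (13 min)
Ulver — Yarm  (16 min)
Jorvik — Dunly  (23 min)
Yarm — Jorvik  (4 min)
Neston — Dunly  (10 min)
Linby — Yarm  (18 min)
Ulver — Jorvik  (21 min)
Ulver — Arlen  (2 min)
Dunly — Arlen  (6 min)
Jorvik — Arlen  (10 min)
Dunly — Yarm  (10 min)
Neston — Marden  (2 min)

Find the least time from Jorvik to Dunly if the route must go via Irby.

Shortest Jorvik→Irby: Jorvik → Irby = 4
Best Irby to Dunly: Irby → Linby → Ulver → Dunly costing 11
Total via Irby: 4 + 11 = 15 min.

15 min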